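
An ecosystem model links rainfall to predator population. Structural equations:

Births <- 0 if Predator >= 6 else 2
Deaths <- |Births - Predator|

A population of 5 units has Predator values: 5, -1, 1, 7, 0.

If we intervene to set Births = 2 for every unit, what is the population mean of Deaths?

2.8

do(Births=2) breaks Births's dependence on Predator. With Births=2 fixed, Deaths across the units is 3, 3, 1, 5, 2, mean 2.8.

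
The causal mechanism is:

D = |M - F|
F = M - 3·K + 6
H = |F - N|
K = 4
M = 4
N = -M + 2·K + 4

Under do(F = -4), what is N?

8

Under do(F=-4), the mechanism F = M - 3·K + 6 is discarded; F is fixed at -4.
Since N is not a descendant of the intervened variable, it is unaffected.
N = -M + 2·K + 4  [with M=4, K=4]  = 8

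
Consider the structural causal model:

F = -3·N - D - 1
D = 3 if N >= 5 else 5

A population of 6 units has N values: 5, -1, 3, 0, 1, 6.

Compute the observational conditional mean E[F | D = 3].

-20.5

E[F|D=3] averages over only the 2 units with D=3 (N = 5, 6): F = -19, -22, mean -20.5.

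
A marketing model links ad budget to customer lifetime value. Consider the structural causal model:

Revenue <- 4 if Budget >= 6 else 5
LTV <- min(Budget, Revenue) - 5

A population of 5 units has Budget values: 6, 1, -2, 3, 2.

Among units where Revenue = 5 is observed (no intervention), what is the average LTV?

E[LTV|Revenue=5] averages over only the 4 units with Revenue=5 (Budget = 1, -2, 3, 2): LTV = -4, -7, -2, -3, mean -4.

-4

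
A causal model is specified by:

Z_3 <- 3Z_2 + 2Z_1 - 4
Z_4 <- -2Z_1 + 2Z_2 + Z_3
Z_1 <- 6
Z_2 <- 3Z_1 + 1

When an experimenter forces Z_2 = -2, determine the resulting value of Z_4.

-14

Under do(Z_2=-2), the mechanism Z_2 <- 3Z_1 + 1 is discarded; Z_2 is fixed at -2.
Z_3 = 3Z_2 + 2Z_1 - 4  [with Z_2=-2, Z_1=6]  = 2
Z_4 = -2Z_1 + 2Z_2 + Z_3  [with Z_1=6, Z_2=-2, Z_3=2]  = -14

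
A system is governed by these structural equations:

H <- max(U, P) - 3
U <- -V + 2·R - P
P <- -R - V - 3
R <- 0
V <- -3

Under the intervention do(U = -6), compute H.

-3

Intervening sets U = -6 and removes its equation (U <- -V + 2·R - P).
P = -R - V - 3  [with R=0, V=-3]  = 0
H = max(U, P) - 3  [with U=-6, P=0]  = -3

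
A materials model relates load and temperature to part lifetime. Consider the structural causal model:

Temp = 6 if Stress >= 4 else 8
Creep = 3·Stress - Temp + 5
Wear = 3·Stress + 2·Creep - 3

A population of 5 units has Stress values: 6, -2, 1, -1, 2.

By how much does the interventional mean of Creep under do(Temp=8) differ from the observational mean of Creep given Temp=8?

3.6

do(Temp=8) breaks Temp's dependence on Stress. With Temp=8 fixed, Creep across the units is 15, -9, 0, -6, 3, mean 0.6.
E[Creep|Temp=8] averages over only the 4 units with Temp=8 (Stress = -2, 1, -1, 2): Creep = -9, 0, -6, 3, mean -3.
Difference = 0.6 − (-3) = 3.6.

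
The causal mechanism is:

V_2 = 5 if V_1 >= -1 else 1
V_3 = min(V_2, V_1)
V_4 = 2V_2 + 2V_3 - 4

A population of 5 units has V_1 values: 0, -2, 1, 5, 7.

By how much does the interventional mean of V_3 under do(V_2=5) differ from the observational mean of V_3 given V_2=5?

do(V_2=5) breaks V_2's dependence on V_1. With V_2=5 fixed, V_3 across the units is 0, -2, 1, 5, 5, mean 1.8.
E[V_3|V_2=5] averages over only the 4 units with V_2=5 (V_1 = 0, 1, 5, 7): V_3 = 0, 1, 5, 5, mean 2.75.
Difference = 1.8 − 2.75 = -0.95.

-0.95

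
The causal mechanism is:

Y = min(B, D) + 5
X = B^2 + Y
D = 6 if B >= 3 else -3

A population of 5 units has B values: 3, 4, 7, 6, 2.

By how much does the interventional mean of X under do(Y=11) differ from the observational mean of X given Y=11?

do(Y=11) breaks Y's dependence on B. With Y=11 fixed, X across the units is 20, 27, 60, 47, 15, mean 33.8.
E[X|Y=11] averages over only the 2 units with Y=11 (B = 7, 6): X = 60, 47, mean 53.5.
Difference = 33.8 − 53.5 = -19.7.

-19.7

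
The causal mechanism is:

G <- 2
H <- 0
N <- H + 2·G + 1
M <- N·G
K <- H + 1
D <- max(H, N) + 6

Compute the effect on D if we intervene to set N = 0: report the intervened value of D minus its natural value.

-5

The intervention breaks the incoming arrows to N: N <- H + 2·G + 1 no longer applies, and N = 0.
D = max(H, N) + 6  [with H=0, N=0]  = 6
Without intervention: N = H + 2·G + 1  [with H=0, G=2]  = 5; D = max(H, N) + 6  [with H=0, N=5]  = 11.
Change = 6 − 11 = -5.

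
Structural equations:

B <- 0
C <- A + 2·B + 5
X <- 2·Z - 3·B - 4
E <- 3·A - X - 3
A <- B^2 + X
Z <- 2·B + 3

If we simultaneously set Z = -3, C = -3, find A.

-10

The joint intervention fixes Z = -3, C = -3, removing each variable's own equation.
X = 2·Z - 3·B - 4  [with Z=-3, B=0]  = -10
A = B^2 + X  [with B=0, X=-10]  = -10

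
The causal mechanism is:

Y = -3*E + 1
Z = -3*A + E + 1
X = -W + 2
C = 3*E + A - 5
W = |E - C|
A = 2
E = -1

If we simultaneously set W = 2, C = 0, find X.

The joint intervention fixes W = 2, C = 0, removing each variable's own equation.
X = -W + 2  [with W=2]  = 0

0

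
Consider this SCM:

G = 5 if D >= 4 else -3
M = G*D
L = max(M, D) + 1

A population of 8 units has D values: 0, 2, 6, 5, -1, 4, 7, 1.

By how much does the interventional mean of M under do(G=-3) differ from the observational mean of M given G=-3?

-7.5

Under do(G=-3), G's equation is replaced by G=-3 for every unit. Per-unit M: 0, -6, -18, -15, 3, -12, -21, -3. Mean = -9.
Observing G=-3 restricts to units where G's equation naturally yields -3: D ∈ {0, 2, -1, 1}. In that subpopulation M = 0, -6, 3, -3, mean -1.5.
Difference = -9 − (-1.5) = -7.5.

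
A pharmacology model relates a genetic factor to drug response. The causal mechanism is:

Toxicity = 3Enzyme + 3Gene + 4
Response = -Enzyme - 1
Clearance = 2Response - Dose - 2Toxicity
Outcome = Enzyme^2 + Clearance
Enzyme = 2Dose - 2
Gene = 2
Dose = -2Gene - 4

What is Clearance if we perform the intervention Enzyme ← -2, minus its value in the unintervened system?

The intervention breaks the incoming arrows to Enzyme: Enzyme = 2Dose - 2 no longer applies, and Enzyme = -2.
Dose = -2Gene - 4  [with Gene=2]  = -8
Response = -Enzyme - 1  [with Enzyme=-2]  = 1
Toxicity = 3Enzyme + 3Gene + 4  [with Enzyme=-2, Gene=2]  = 4
Clearance = 2Response - Dose - 2Toxicity  [with Response=1, Dose=-8, Toxicity=4]  = 2
Without intervention: Dose = -2Gene - 4  [with Gene=2]  = -8; Enzyme = 2Dose - 2  [with Dose=-8]  = -18; Response = -Enzyme - 1  [with Enzyme=-18]  = 17; Toxicity = 3Enzyme + 3Gene + 4  [with Enzyme=-18, Gene=2]  = -44; Clearance = 2Response - Dose - 2Toxicity  [with Response=17, Dose=-8, Toxicity=-44]  = 130.
Change = 2 − 130 = -128.

-128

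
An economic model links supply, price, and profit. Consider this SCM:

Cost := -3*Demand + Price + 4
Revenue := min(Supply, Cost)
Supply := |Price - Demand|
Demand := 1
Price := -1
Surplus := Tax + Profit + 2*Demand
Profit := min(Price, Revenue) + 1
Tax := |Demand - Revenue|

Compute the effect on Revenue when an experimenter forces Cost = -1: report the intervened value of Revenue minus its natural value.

-1

Intervening sets Cost = -1 and removes its equation (Cost := -3*Demand + Price + 4).
Supply = |Price - Demand|  [with Price=-1, Demand=1]  = 2
Revenue = min(Supply, Cost)  [with Supply=2, Cost=-1]  = -1
Without intervention: Supply = |Price - Demand|  [with Price=-1, Demand=1]  = 2; Cost = -3*Demand + Price + 4  [with Demand=1, Price=-1]  = 0; Revenue = min(Supply, Cost)  [with Supply=2, Cost=0]  = 0.
Change = -1 − 0 = -1.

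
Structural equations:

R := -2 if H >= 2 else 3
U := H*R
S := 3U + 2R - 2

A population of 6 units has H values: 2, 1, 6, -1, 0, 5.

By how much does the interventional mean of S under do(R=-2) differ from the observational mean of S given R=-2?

13

Under do(R=-2), R's equation is replaced by R=-2 for every unit. Per-unit S: -18, -12, -42, 0, -6, -36. Mean = -19.
Observing R=-2 restricts to units where R's equation naturally yields -2: H ∈ {2, 6, 5}. In that subpopulation S = -18, -42, -36, mean -32.
Difference = -19 − (-32) = 13.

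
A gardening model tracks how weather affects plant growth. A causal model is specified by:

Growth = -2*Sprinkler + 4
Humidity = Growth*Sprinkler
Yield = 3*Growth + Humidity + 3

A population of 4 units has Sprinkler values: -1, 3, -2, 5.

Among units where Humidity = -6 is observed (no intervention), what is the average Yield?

3

Conditioning on Humidity=-6 selects the 2 unit(s) with Sprinkler ∈ {-1, 3}. Their Yield values: 15, -9. Mean = 3.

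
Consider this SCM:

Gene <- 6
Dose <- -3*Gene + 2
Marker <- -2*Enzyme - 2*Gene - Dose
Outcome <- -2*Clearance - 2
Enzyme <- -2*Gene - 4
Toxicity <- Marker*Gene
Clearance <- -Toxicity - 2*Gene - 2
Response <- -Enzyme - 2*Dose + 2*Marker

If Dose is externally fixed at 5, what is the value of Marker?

Under do(Dose=5), the mechanism Dose <- -3*Gene + 2 is discarded; Dose is fixed at 5.
Enzyme = -2*Gene - 4  [with Gene=6]  = -16
Marker = -2*Enzyme - 2*Gene - Dose  [with Enzyme=-16, Gene=6, Dose=5]  = 15

15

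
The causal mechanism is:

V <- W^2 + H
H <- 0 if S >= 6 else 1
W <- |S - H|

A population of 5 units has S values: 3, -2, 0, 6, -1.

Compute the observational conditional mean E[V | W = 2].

5

Observing W=2 restricts to units where W's equation naturally yields 2: S ∈ {3, -1}. In that subpopulation V = 5, 5, mean 5.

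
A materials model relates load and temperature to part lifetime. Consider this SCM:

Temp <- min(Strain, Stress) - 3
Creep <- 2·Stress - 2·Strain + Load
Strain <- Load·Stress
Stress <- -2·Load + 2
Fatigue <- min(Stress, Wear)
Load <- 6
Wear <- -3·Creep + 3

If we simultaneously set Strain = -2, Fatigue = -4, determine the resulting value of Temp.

-13

The joint intervention fixes Strain = -2, Fatigue = -4, removing each variable's own equation.
Stress = -2·Load + 2  [with Load=6]  = -10
Temp = min(Strain, Stress) - 3  [with Strain=-2, Stress=-10]  = -13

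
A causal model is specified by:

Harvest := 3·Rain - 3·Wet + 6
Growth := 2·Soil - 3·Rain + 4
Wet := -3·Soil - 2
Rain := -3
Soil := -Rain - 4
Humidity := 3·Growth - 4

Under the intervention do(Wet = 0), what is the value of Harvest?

The intervention breaks the incoming arrows to Wet: Wet := -3·Soil - 2 no longer applies, and Wet = 0.
Harvest = 3·Rain - 3·Wet + 6  [with Rain=-3, Wet=0]  = -3

-3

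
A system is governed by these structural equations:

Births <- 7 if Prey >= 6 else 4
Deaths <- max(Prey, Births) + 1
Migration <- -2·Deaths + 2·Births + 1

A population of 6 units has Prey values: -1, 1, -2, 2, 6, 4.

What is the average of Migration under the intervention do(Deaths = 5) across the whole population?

0

Under do(Deaths=5), Deaths's equation is replaced by Deaths=5 for every unit. Per-unit Migration: -1, -1, -1, -1, 5, -1. Mean = 0.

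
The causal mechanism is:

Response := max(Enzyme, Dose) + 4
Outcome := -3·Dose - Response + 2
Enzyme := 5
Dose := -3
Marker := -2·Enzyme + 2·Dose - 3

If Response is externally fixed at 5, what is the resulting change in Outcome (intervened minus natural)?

4

Intervening sets Response = 5 and removes its equation (Response := max(Enzyme, Dose) + 4).
Outcome = -3·Dose - Response + 2  [with Dose=-3, Response=5]  = 6
Without intervention: Response = max(Enzyme, Dose) + 4  [with Enzyme=5, Dose=-3]  = 9; Outcome = -3·Dose - Response + 2  [with Dose=-3, Response=9]  = 2.
Change = 6 − 2 = 4.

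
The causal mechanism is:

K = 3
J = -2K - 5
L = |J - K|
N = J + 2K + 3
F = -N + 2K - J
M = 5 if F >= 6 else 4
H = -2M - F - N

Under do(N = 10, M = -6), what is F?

Setting N = 10, M = -6 by intervention discards those variables' equations.
J = -2K - 5  [with K=3]  = -11
F = -N + 2K - J  [with N=10, K=3, J=-11]  = 7

7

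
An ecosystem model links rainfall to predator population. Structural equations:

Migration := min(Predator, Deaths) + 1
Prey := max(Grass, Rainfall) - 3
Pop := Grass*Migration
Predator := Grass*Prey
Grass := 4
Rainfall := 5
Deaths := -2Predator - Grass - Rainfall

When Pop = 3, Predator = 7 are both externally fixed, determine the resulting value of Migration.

-22

Setting Pop = 3, Predator = 7 by intervention discards those variables' equations.
Deaths = -2Predator - Grass - Rainfall  [with Predator=7, Grass=4, Rainfall=5]  = -23
Migration = min(Predator, Deaths) + 1  [with Predator=7, Deaths=-23]  = -22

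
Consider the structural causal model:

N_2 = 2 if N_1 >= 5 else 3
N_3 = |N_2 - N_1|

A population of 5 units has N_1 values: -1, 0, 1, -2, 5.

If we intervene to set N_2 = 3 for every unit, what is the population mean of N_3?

do(N_2=3) breaks N_2's dependence on N_1. With N_2=3 fixed, N_3 across the units is 4, 3, 2, 5, 2, mean 3.2.

3.2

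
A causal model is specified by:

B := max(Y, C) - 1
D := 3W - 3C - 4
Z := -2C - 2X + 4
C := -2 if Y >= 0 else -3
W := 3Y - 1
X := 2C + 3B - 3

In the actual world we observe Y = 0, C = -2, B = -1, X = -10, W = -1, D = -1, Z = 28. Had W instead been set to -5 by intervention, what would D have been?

The intervention breaks the incoming arrows to W: W := 3Y - 1 no longer applies, and W = -5.
C = -2 if Y >= 0 else -3  [with Y=0]  = -2
D = 3W - 3C - 4  [with W=-5, C=-2]  = -13

-13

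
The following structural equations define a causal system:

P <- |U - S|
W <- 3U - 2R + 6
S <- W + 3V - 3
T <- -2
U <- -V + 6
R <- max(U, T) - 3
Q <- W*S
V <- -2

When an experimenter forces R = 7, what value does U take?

8

Under do(R=7), the mechanism R <- max(U, T) - 3 is discarded; R is fixed at 7.
Since U is not a descendant of the intervened variable, it is unaffected.
U = -V + 6  [with V=-2]  = 8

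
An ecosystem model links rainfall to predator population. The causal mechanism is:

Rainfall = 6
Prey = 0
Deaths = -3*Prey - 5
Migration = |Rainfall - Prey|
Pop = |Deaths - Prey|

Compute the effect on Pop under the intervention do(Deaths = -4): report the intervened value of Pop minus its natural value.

do(Deaths=-4) replaces the equation Deaths = -3*Prey - 5 with the constant Deaths = -4.
Pop = |Deaths - Prey|  [with Deaths=-4, Prey=0]  = 4
Without intervention: Deaths = -3*Prey - 5  [with Prey=0]  = -5; Pop = |Deaths - Prey|  [with Deaths=-5, Prey=0]  = 5.
Change = 4 − 5 = -1.

-1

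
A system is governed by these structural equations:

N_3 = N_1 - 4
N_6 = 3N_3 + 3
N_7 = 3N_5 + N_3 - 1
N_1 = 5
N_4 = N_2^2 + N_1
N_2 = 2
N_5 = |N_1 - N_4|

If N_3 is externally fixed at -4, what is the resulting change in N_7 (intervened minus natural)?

The intervention breaks the incoming arrows to N_3: N_3 = N_1 - 4 no longer applies, and N_3 = -4.
N_4 = N_2^2 + N_1  [with N_2=2, N_1=5]  = 9
N_5 = |N_1 - N_4|  [with N_1=5, N_4=9]  = 4
N_7 = 3N_5 + N_3 - 1  [with N_5=4, N_3=-4]  = 7
Without intervention: N_3 = N_1 - 4  [with N_1=5]  = 1; N_4 = N_2^2 + N_1  [with N_2=2, N_1=5]  = 9; N_5 = |N_1 - N_4|  [with N_1=5, N_4=9]  = 4; N_7 = 3N_5 + N_3 - 1  [with N_5=4, N_3=1]  = 12.
Change = 7 − 12 = -5.

-5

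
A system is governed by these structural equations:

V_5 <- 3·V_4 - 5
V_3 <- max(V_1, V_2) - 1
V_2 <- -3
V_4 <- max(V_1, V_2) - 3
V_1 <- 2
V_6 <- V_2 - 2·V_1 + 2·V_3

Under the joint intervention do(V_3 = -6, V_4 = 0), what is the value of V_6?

Setting V_3 = -6, V_4 = 0 by intervention discards those variables' equations.
V_6 = V_2 - 2·V_1 + 2·V_3  [with V_2=-3, V_1=2, V_3=-6]  = -19

-19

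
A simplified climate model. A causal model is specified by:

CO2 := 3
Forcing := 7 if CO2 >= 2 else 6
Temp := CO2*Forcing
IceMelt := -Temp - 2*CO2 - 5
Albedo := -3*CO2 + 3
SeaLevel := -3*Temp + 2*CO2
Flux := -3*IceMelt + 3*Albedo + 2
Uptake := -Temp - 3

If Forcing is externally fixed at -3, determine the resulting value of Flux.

-10

Under do(Forcing=-3), the mechanism Forcing := 7 if CO2 >= 2 else 6 is discarded; Forcing is fixed at -3.
Temp = CO2*Forcing  [with CO2=3, Forcing=-3]  = -9
IceMelt = -Temp - 2*CO2 - 5  [with Temp=-9, CO2=3]  = -2
Albedo = -3*CO2 + 3  [with CO2=3]  = -6
Flux = -3*IceMelt + 3*Albedo + 2  [with IceMelt=-2, Albedo=-6]  = -10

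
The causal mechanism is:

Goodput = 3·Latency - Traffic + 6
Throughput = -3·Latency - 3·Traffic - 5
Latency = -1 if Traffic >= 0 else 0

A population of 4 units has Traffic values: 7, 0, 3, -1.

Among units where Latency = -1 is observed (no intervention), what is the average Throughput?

Conditioning on Latency=-1 selects the 3 unit(s) with Traffic ∈ {7, 0, 3}. Their Throughput values: -23, -2, -11. Mean = -12.

-12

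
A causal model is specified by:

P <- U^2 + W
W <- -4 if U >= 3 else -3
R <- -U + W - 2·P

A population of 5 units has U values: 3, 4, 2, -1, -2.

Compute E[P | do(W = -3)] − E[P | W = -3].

Every unit gets W=-3 under the intervention. P values become 6, 13, 1, -2, 1; E[P|do(W=-3)] = 3.8.
Conditioning on W=-3 selects the 3 unit(s) with U ∈ {2, -1, -2}. Their P values: 1, -2, 1. Mean = 0.
Difference = 3.8 − 0 = 3.8.

3.8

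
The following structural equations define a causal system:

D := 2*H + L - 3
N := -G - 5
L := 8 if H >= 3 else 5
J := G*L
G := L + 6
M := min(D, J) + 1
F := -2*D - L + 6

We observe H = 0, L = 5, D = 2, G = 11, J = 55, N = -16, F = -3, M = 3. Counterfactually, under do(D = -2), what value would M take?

The intervention breaks the incoming arrows to D: D := 2*H + L - 3 no longer applies, and D = -2.
L = 8 if H >= 3 else 5  [with H=0]  = 5
G = L + 6  [with L=5]  = 11
J = G*L  [with G=11, L=5]  = 55
M = min(D, J) + 1  [with D=-2, J=55]  = -1

-1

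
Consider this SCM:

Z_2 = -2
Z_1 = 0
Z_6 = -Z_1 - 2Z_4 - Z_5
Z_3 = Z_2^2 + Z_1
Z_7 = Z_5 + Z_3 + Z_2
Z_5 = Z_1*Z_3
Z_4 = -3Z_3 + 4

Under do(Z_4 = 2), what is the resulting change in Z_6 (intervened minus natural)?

-20

Under do(Z_4=2), the mechanism Z_4 = -3Z_3 + 4 is discarded; Z_4 is fixed at 2.
Z_3 = Z_2^2 + Z_1  [with Z_2=-2, Z_1=0]  = 4
Z_5 = Z_1*Z_3  [with Z_1=0, Z_3=4]  = 0
Z_6 = -Z_1 - 2Z_4 - Z_5  [with Z_1=0, Z_4=2, Z_5=0]  = -4
Without intervention: Z_3 = Z_2^2 + Z_1  [with Z_2=-2, Z_1=0]  = 4; Z_4 = -3Z_3 + 4  [with Z_3=4]  = -8; Z_5 = Z_1*Z_3  [with Z_1=0, Z_3=4]  = 0; Z_6 = -Z_1 - 2Z_4 - Z_5  [with Z_1=0, Z_4=-8, Z_5=0]  = 16.
Change = -4 − 16 = -20.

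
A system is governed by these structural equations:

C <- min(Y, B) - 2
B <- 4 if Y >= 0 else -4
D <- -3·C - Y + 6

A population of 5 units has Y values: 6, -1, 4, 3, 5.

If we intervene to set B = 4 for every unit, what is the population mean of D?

do(B=4) breaks B's dependence on Y. With B=4 fixed, D across the units is -6, 16, -4, 0, -5, mean 0.2.

0.2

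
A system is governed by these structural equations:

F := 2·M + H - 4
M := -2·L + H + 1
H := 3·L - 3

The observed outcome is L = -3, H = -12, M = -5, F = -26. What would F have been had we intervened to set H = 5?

25

Under do(H=5), the mechanism H := 3·L - 3 is discarded; H is fixed at 5.
M = -2·L + H + 1  [with L=-3, H=5]  = 12
F = 2·M + H - 4  [with M=12, H=5]  = 25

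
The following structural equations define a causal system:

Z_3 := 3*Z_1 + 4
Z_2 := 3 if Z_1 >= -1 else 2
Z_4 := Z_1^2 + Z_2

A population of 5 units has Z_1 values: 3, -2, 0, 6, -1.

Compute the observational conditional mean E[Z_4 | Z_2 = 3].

E[Z_4|Z_2=3] averages over only the 4 units with Z_2=3 (Z_1 = 3, 0, 6, -1): Z_4 = 12, 3, 39, 4, mean 14.5.

14.5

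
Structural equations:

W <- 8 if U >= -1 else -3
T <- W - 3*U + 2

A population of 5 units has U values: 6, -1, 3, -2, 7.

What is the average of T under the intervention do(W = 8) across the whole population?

2.2

Every unit gets W=8 under the intervention. T values become -8, 13, 1, 16, -11; E[T|do(W=8)] = 2.2.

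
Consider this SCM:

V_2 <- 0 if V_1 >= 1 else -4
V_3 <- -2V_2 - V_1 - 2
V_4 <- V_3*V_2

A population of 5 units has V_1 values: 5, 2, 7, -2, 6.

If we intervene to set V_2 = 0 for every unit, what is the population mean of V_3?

Under do(V_2=0), V_2's equation is replaced by V_2=0 for every unit. Per-unit V_3: -7, -4, -9, 0, -8. Mean = -5.6.

-5.6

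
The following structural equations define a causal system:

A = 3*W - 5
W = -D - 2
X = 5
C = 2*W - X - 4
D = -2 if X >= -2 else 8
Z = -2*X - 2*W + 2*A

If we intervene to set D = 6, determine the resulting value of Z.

-52

Under do(D=6), the mechanism D = -2 if X >= -2 else 8 is discarded; D is fixed at 6.
W = -D - 2  [with D=6]  = -8
A = 3*W - 5  [with W=-8]  = -29
Z = -2*X - 2*W + 2*A  [with X=5, W=-8, A=-29]  = -52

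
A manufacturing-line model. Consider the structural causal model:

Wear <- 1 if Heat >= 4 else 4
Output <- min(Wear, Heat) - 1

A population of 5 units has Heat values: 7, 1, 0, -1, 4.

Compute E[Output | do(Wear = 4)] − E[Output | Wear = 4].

do(Wear=4) breaks Wear's dependence on Heat. With Wear=4 fixed, Output across the units is 3, 0, -1, -2, 3, mean 0.6.
Observing Wear=4 restricts to units where Wear's equation naturally yields 4: Heat ∈ {1, 0, -1}. In that subpopulation Output = 0, -1, -2, mean -1.
Difference = 0.6 − (-1) = 1.6.

1.6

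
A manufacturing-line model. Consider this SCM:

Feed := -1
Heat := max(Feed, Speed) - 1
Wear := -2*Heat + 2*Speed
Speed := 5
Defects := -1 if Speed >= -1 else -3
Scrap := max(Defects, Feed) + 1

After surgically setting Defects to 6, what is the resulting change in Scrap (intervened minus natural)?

The intervention breaks the incoming arrows to Defects: Defects := -1 if Speed >= -1 else -3 no longer applies, and Defects = 6.
Scrap = max(Defects, Feed) + 1  [with Defects=6, Feed=-1]  = 7
Without intervention: Defects = -1 if Speed >= -1 else -3  [with Speed=5]  = -1; Scrap = max(Defects, Feed) + 1  [with Defects=-1, Feed=-1]  = 0.
Change = 7 − 0 = 7.

7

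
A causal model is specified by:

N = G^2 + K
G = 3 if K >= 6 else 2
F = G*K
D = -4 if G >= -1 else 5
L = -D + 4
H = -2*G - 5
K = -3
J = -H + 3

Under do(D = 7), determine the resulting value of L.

Under do(D=7), the mechanism D = -4 if G >= -1 else 5 is discarded; D is fixed at 7.
L = -D + 4  [with D=7]  = -3

-3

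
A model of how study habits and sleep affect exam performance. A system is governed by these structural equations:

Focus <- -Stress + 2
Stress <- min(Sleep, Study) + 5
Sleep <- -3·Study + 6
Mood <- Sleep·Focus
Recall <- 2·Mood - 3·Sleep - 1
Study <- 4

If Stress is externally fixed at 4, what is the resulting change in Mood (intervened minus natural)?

do(Stress=4) replaces the equation Stress <- min(Sleep, Study) + 5 with the constant Stress = 4.
Sleep = -3·Study + 6  [with Study=4]  = -6
Focus = -Stress + 2  [with Stress=4]  = -2
Mood = Sleep·Focus  [with Sleep=-6, Focus=-2]  = 12
Without intervention: Sleep = -3·Study + 6  [with Study=4]  = -6; Stress = min(Sleep, Study) + 5  [with Sleep=-6, Study=4]  = -1; Focus = -Stress + 2  [with Stress=-1]  = 3; Mood = Sleep·Focus  [with Sleep=-6, Focus=3]  = -18.
Change = 12 − (-18) = 30.

30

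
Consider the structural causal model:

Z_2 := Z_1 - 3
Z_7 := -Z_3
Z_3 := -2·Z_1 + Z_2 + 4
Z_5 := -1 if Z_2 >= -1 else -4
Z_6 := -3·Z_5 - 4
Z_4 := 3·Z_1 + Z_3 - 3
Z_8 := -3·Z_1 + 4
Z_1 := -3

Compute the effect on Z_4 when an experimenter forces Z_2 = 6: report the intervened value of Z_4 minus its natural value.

Under do(Z_2=6), the mechanism Z_2 := Z_1 - 3 is discarded; Z_2 is fixed at 6.
Z_3 = -2·Z_1 + Z_2 + 4  [with Z_1=-3, Z_2=6]  = 16
Z_4 = 3·Z_1 + Z_3 - 3  [with Z_1=-3, Z_3=16]  = 4
Without intervention: Z_2 = Z_1 - 3  [with Z_1=-3]  = -6; Z_3 = -2·Z_1 + Z_2 + 4  [with Z_1=-3, Z_2=-6]  = 4; Z_4 = 3·Z_1 + Z_3 - 3  [with Z_1=-3, Z_3=4]  = -8.
Change = 4 − (-8) = 12.

12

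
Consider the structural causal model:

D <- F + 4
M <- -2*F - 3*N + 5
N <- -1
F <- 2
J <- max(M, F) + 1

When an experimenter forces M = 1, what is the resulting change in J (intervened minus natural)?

-2

do(M=1) replaces the equation M <- -2*F - 3*N + 5 with the constant M = 1.
J = max(M, F) + 1  [with M=1, F=2]  = 3
Without intervention: M = -2*F - 3*N + 5  [with F=2, N=-1]  = 4; J = max(M, F) + 1  [with M=4, F=2]  = 5.
Change = 3 − 5 = -2.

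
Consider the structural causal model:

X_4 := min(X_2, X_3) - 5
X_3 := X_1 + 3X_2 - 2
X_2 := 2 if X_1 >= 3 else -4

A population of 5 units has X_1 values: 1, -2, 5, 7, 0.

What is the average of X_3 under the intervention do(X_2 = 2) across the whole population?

The intervention sets X_2=2 in all 5 units regardless of X_1. Recomputing X_3 per unit gives 5, 2, 9, 11, 4; average 6.2.

6.2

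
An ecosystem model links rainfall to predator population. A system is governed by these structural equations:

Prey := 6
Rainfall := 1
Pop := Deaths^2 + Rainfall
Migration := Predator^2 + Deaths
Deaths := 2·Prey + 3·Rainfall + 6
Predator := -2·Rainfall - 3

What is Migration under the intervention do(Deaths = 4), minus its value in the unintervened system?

-17

Intervening sets Deaths = 4 and removes its equation (Deaths := 2·Prey + 3·Rainfall + 6).
Predator = -2·Rainfall - 3  [with Rainfall=1]  = -5
Migration = Predator^2 + Deaths  [with Predator=-5, Deaths=4]  = 29
Without intervention: Predator = -2·Rainfall - 3  [with Rainfall=1]  = -5; Deaths = 2·Prey + 3·Rainfall + 6  [with Prey=6, Rainfall=1]  = 21; Migration = Predator^2 + Deaths  [with Predator=-5, Deaths=21]  = 46.
Change = 29 − 46 = -17.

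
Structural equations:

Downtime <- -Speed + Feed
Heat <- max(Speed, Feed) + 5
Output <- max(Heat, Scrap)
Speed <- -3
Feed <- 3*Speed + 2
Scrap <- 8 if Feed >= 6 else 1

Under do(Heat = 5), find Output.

5

do(Heat=5) replaces the equation Heat <- max(Speed, Feed) + 5 with the constant Heat = 5.
Feed = 3*Speed + 2  [with Speed=-3]  = -7
Scrap = 8 if Feed >= 6 else 1  [with Feed=-7]  = 1
Output = max(Heat, Scrap)  [with Heat=5, Scrap=1]  = 5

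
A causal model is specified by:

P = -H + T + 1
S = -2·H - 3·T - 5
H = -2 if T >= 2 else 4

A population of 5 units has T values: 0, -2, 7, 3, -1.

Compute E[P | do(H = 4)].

-1.6

Every unit gets H=4 under the intervention. P values become -3, -5, 4, 0, -4; E[P|do(H=4)] = -1.6.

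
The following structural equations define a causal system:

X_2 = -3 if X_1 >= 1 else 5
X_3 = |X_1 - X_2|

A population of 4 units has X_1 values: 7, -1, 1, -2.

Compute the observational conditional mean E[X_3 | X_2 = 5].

Observing X_2=5 restricts to units where X_2's equation naturally yields 5: X_1 ∈ {-1, -2}. In that subpopulation X_3 = 6, 7, mean 6.5.

6.5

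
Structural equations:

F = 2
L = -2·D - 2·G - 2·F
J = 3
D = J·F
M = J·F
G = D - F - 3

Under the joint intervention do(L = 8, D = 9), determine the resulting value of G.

Under do(L = 8, D = 9), each intervened variable's structural equation is replaced by its fixed value.
G = D - F - 3  [with D=9, F=2]  = 4

4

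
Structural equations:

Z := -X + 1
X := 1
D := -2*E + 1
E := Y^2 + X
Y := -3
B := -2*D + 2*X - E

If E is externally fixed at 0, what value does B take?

0

do(E=0) replaces the equation E := Y^2 + X with the constant E = 0.
D = -2*E + 1  [with E=0]  = 1
B = -2*D + 2*X - E  [with D=1, X=1, E=0]  = 0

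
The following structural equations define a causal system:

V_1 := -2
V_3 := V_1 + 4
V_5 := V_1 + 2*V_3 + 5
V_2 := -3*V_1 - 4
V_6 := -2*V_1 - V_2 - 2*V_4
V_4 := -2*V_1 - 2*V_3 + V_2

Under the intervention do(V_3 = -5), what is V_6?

The intervention breaks the incoming arrows to V_3: V_3 := V_1 + 4 no longer applies, and V_3 = -5.
V_2 = -3*V_1 - 4  [with V_1=-2]  = 2
V_4 = -2*V_1 - 2*V_3 + V_2  [with V_1=-2, V_3=-5, V_2=2]  = 16
V_6 = -2*V_1 - V_2 - 2*V_4  [with V_1=-2, V_2=2, V_4=16]  = -30

-30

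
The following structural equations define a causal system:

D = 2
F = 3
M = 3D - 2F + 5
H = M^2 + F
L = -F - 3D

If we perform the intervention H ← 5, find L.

Intervening sets H = 5 and removes its equation (H = M^2 + F).
No directed path runs from H to L, so L keeps its natural value.
L = -F - 3D  [with F=3, D=2]  = -9

-9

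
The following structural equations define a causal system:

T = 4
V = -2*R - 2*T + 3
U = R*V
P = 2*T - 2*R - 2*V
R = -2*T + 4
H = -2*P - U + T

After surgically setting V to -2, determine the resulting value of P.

do(V=-2) replaces the equation V = -2*R - 2*T + 3 with the constant V = -2.
R = -2*T + 4  [with T=4]  = -4
P = 2*T - 2*R - 2*V  [with T=4, R=-4, V=-2]  = 20

20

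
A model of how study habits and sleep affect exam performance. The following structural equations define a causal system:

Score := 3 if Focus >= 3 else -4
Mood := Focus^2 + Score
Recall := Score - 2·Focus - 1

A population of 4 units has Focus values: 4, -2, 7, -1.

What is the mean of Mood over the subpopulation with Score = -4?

E[Mood|Score=-4] averages over only the 2 units with Score=-4 (Focus = -2, -1): Mood = 0, -3, mean -1.5.

-1.5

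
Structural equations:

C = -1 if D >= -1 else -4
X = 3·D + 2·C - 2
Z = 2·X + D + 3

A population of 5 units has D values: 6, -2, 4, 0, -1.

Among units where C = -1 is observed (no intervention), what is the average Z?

10.75

Observing C=-1 restricts to units where C's equation naturally yields -1: D ∈ {6, 4, 0, -1}. In that subpopulation Z = 37, 23, -5, -12, mean 10.75.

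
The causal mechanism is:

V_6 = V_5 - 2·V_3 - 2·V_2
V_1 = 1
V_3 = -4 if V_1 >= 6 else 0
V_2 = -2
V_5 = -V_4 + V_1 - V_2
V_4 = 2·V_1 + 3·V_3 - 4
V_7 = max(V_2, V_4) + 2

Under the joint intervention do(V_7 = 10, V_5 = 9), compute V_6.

13

Setting V_7 = 10, V_5 = 9 by intervention discards those variables' equations.
V_3 = -4 if V_1 >= 6 else 0  [with V_1=1]  = 0
V_6 = V_5 - 2·V_3 - 2·V_2  [with V_5=9, V_3=0, V_2=-2]  = 13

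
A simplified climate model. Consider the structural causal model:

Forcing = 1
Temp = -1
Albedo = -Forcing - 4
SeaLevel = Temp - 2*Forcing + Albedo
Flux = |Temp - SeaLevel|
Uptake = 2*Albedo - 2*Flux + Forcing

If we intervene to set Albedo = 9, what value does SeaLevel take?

The intervention breaks the incoming arrows to Albedo: Albedo = -Forcing - 4 no longer applies, and Albedo = 9.
SeaLevel = Temp - 2*Forcing + Albedo  [with Temp=-1, Forcing=1, Albedo=9]  = 6

6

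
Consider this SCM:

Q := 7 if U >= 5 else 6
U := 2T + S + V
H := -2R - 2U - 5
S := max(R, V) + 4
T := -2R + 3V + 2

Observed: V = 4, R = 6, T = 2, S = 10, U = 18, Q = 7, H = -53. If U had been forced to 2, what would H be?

Under do(U=2), the mechanism U := 2T + S + V is discarded; U is fixed at 2.
H = -2R - 2U - 5  [with R=6, U=2]  = -21

-21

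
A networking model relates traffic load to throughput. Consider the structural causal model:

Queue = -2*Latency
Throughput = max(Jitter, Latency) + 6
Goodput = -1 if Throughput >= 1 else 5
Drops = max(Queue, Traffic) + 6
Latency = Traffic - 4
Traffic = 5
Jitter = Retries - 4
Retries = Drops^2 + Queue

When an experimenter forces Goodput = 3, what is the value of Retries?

119

do(Goodput=3) replaces the equation Goodput = -1 if Throughput >= 1 else 5 with the constant Goodput = 3.
Retries is not downstream of the intervention, so its value is determined by the original equations.
Latency = Traffic - 4  [with Traffic=5]  = 1
Queue = -2*Latency  [with Latency=1]  = -2
Drops = max(Queue, Traffic) + 6  [with Queue=-2, Traffic=5]  = 11
Retries = Drops^2 + Queue  [with Drops=11, Queue=-2]  = 119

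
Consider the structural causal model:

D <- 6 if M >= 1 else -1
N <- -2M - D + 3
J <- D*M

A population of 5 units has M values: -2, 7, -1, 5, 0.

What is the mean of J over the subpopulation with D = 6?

Conditioning on D=6 selects the 2 unit(s) with M ∈ {7, 5}. Their J values: 42, 30. Mean = 36.

36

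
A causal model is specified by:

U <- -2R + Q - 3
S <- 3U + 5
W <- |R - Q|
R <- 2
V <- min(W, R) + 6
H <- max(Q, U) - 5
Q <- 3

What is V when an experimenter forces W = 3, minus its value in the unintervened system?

1

Under do(W=3), the mechanism W <- |R - Q| is discarded; W is fixed at 3.
V = min(W, R) + 6  [with W=3, R=2]  = 8
Without intervention: W = |R - Q|  [with R=2, Q=3]  = 1; V = min(W, R) + 6  [with W=1, R=2]  = 7.
Change = 8 − 7 = 1.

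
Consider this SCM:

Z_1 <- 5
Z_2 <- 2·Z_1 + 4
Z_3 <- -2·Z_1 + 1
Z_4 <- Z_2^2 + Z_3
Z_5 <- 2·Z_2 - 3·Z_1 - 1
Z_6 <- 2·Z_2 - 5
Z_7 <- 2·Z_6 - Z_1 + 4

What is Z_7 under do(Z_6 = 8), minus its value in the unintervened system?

-30

Intervening sets Z_6 = 8 and removes its equation (Z_6 <- 2·Z_2 - 5).
Z_7 = 2·Z_6 - Z_1 + 4  [with Z_6=8, Z_1=5]  = 15
Without intervention: Z_2 = 2·Z_1 + 4  [with Z_1=5]  = 14; Z_6 = 2·Z_2 - 5  [with Z_2=14]  = 23; Z_7 = 2·Z_6 - Z_1 + 4  [with Z_6=23, Z_1=5]  = 45.
Change = 15 − 45 = -30.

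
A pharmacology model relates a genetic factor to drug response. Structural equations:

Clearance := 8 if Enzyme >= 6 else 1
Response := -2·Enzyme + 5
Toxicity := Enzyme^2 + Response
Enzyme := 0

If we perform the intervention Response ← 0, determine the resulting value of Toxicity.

0

The intervention breaks the incoming arrows to Response: Response := -2·Enzyme + 5 no longer applies, and Response = 0.
Toxicity = Enzyme^2 + Response  [with Enzyme=0, Response=0]  = 0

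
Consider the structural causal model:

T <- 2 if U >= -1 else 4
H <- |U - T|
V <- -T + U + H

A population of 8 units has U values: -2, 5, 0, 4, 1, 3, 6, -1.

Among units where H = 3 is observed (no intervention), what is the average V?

3

Conditioning on H=3 selects the 2 unit(s) with U ∈ {5, -1}. Their V values: 6, 0. Mean = 3.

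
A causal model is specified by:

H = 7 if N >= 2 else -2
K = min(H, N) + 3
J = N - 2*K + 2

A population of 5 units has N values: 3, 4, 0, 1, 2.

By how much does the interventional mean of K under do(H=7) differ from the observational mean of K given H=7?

-1

Under do(H=7), H's equation is replaced by H=7 for every unit. Per-unit K: 6, 7, 3, 4, 5. Mean = 5.
Conditioning on H=7 selects the 3 unit(s) with N ∈ {3, 4, 2}. Their K values: 6, 7, 5. Mean = 6.
Difference = 5 − 6 = -1.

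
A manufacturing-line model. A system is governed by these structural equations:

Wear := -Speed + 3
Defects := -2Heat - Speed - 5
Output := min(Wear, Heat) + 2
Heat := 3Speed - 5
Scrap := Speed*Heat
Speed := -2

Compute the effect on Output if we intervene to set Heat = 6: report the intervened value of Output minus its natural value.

Under do(Heat=6), the mechanism Heat := 3Speed - 5 is discarded; Heat is fixed at 6.
Wear = -Speed + 3  [with Speed=-2]  = 5
Output = min(Wear, Heat) + 2  [with Wear=5, Heat=6]  = 7
Without intervention: Heat = 3Speed - 5  [with Speed=-2]  = -11; Wear = -Speed + 3  [with Speed=-2]  = 5; Output = min(Wear, Heat) + 2  [with Wear=5, Heat=-11]  = -9.
Change = 7 − (-9) = 16.

16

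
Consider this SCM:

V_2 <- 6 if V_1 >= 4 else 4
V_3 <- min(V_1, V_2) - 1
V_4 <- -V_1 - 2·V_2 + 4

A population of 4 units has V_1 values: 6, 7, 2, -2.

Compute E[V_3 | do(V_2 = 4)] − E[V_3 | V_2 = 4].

The intervention sets V_2=4 in all 4 units regardless of V_1. Recomputing V_3 per unit gives 3, 3, 1, -3; average 1.
Observing V_2=4 restricts to units where V_2's equation naturally yields 4: V_1 ∈ {2, -2}. In that subpopulation V_3 = 1, -3, mean -1.
Difference = 1 − (-1) = 2.

2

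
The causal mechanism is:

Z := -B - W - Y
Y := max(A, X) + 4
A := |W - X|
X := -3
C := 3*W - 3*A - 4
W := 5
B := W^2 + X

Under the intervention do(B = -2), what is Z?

The intervention breaks the incoming arrows to B: B := W^2 + X no longer applies, and B = -2.
A = |W - X|  [with W=5, X=-3]  = 8
Y = max(A, X) + 4  [with A=8, X=-3]  = 12
Z = -B - W - Y  [with B=-2, W=5, Y=12]  = -15

-15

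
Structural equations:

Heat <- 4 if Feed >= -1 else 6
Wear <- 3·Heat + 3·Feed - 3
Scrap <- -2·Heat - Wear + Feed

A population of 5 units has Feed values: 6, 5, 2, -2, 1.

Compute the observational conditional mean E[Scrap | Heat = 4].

-24

E[Scrap|Heat=4] averages over only the 4 units with Heat=4 (Feed = 6, 5, 2, 1): Scrap = -29, -27, -21, -19, mean -24.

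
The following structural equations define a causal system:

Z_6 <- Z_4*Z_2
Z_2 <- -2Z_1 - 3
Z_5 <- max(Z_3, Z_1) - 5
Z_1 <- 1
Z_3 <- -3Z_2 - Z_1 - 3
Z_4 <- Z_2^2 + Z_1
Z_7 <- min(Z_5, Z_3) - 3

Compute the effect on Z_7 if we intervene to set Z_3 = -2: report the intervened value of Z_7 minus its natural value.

-10

The intervention breaks the incoming arrows to Z_3: Z_3 <- -3Z_2 - Z_1 - 3 no longer applies, and Z_3 = -2.
Z_5 = max(Z_3, Z_1) - 5  [with Z_3=-2, Z_1=1]  = -4
Z_7 = min(Z_5, Z_3) - 3  [with Z_5=-4, Z_3=-2]  = -7
Without intervention: Z_2 = -2Z_1 - 3  [with Z_1=1]  = -5; Z_3 = -3Z_2 - Z_1 - 3  [with Z_2=-5, Z_1=1]  = 11; Z_5 = max(Z_3, Z_1) - 5  [with Z_3=11, Z_1=1]  = 6; Z_7 = min(Z_5, Z_3) - 3  [with Z_5=6, Z_3=11]  = 3.
Change = -7 − 3 = -10.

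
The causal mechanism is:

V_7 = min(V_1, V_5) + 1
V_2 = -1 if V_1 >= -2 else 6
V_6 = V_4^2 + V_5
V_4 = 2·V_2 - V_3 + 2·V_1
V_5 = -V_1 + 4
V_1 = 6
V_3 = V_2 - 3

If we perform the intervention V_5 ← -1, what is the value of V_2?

Under do(V_5=-1), the mechanism V_5 = -V_1 + 4 is discarded; V_5 is fixed at -1.
No directed path runs from V_5 to V_2, so V_2 keeps its natural value.
V_2 = -1 if V_1 >= -2 else 6  [with V_1=6]  = -1

-1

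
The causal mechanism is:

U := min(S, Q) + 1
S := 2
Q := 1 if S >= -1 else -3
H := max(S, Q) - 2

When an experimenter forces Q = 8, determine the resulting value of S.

Under do(Q=8), the mechanism Q := 1 if S >= -1 else -3 is discarded; Q is fixed at 8.
S is not downstream of the intervention, so its value is determined by the original equations.

2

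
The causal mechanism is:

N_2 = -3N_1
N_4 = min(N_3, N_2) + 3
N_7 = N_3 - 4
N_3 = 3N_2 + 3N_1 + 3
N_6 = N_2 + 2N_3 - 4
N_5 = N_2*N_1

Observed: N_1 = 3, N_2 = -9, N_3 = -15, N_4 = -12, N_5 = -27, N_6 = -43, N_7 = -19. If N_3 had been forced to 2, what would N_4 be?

-6

The intervention breaks the incoming arrows to N_3: N_3 = 3N_2 + 3N_1 + 3 no longer applies, and N_3 = 2.
N_2 = -3N_1  [with N_1=3]  = -9
N_4 = min(N_3, N_2) + 3  [with N_3=2, N_2=-9]  = -6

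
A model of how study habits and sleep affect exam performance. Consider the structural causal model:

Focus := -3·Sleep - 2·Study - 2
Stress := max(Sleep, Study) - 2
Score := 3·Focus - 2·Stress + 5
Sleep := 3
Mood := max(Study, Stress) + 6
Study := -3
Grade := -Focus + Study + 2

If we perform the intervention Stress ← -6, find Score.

2

do(Stress=-6) replaces the equation Stress := max(Sleep, Study) - 2 with the constant Stress = -6.
Focus = -3·Sleep - 2·Study - 2  [with Sleep=3, Study=-3]  = -5
Score = 3·Focus - 2·Stress + 5  [with Focus=-5, Stress=-6]  = 2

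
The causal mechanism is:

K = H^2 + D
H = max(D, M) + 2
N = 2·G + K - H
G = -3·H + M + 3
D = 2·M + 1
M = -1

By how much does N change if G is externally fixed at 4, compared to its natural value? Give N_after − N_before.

The intervention breaks the incoming arrows to G: G = -3·H + M + 3 no longer applies, and G = 4.
D = 2·M + 1  [with M=-1]  = -1
H = max(D, M) + 2  [with D=-1, M=-1]  = 1
K = H^2 + D  [with H=1, D=-1]  = 0
N = 2·G + K - H  [with G=4, K=0, H=1]  = 7
Without intervention: D = 2·M + 1  [with M=-1]  = -1; H = max(D, M) + 2  [with D=-1, M=-1]  = 1; K = H^2 + D  [with H=1, D=-1]  = 0; G = -3·H + M + 3  [with H=1, M=-1]  = -1; N = 2·G + K - H  [with G=-1, K=0, H=1]  = -3.
Change = 7 − (-3) = 10.

10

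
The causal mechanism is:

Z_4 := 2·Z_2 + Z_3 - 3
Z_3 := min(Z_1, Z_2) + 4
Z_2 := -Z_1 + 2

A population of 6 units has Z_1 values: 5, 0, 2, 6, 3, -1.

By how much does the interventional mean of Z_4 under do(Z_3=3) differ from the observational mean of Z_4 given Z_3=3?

-3

do(Z_3=3) breaks Z_3's dependence on Z_1. With Z_3=3 fixed, Z_4 across the units is -6, 4, 0, -8, -2, 6, mean -1.
Conditioning on Z_3=3 selects the 2 unit(s) with Z_1 ∈ {3, -1}. Their Z_4 values: -2, 6. Mean = 2.
Difference = -1 − 2 = -3.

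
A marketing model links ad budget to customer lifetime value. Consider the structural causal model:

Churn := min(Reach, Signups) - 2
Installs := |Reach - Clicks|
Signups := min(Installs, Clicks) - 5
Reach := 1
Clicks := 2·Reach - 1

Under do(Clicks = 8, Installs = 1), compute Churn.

-6

Under do(Clicks = 8, Installs = 1), each intervened variable's structural equation is replaced by its fixed value.
Signups = min(Installs, Clicks) - 5  [with Installs=1, Clicks=8]  = -4
Churn = min(Reach, Signups) - 2  [with Reach=1, Signups=-4]  = -6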